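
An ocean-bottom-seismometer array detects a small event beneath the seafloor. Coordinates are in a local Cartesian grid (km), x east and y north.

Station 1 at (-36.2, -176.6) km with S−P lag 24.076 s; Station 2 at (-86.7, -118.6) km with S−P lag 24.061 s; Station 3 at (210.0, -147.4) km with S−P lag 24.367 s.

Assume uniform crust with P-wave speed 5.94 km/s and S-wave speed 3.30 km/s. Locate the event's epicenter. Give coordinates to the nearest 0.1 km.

(70.0, -32.8)

Distance from S−P lag: d = Δt · v_P v_S / (v_P − v_S) = Δt · (5.94·3.30)/(5.94−3.30) ≈ 7.4250·Δt.
So d_Station 1 = 178.76, d_Station 2 = 178.65, d_Station 3 = 180.92 km.
Circle about each station: (x + 36.2)² + (y + 176.6)² = 178.76²; (x + 86.7)² + (y + 118.6)² = 178.65²; (x − 210.0)² + (y + 147.4)² = 180.92².
Subtracting pairs of circle equations eliminates x²+y² and gives linear equations (the radical axes):
-101.0 x + 116.0 y = -10875.83
492.4 x + 58.4 y = 32551.85
Solving the 2×2 system: x ≈ 70.0, y ≈ -32.8 km.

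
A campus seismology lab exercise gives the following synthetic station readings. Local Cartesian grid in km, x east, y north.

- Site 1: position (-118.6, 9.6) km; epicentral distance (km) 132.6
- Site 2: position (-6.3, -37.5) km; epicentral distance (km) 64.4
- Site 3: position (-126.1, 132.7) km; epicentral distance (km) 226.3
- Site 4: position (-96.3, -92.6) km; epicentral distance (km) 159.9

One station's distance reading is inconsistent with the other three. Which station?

Solve using three stations at a time. Using Site 1, Site 2, Site 4 (subtract circle equations pairwise → linear system) gives (x, y) ≈ (13.2, 23.9).
Distances from that point to each station vs reported:
  Site 1: calculated 132.6 vs reported 132.6 → residual 0.0 km
  Site 2: calculated 64.4 vs reported 64.4 → residual 0.0 km
  Site 3: calculated 176.8 vs reported 226.3 → residual 49.5 km
  Site 4: calculated 159.9 vs reported 159.9 → residual 0.0 km
Site 1, Site 2, Site 4 are mutually consistent (residuals ≈ 0); Site 3 is off by 49.5 km.

Site 3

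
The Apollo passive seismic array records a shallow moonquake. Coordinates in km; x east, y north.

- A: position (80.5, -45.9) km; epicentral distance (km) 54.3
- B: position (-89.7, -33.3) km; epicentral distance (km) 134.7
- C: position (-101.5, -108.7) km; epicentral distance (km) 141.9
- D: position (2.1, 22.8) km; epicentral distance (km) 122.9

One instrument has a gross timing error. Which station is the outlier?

Solve using three stations at a time. Using A, B, C (subtract circle equations pairwise → linear system) gives (x, y) ≈ (37.2, -78.6).
Distances from that point to each station vs reported:
  A: calculated 54.3 vs reported 54.3 → residual 0.0 km
  B: calculated 134.7 vs reported 134.7 → residual 0.0 km
  C: calculated 141.9 vs reported 141.9 → residual 0.0 km
  D: calculated 107.3 vs reported 122.9 → residual 15.6 km
A, B, C are mutually consistent (residuals ≈ 0); D is off by 15.6 km.

D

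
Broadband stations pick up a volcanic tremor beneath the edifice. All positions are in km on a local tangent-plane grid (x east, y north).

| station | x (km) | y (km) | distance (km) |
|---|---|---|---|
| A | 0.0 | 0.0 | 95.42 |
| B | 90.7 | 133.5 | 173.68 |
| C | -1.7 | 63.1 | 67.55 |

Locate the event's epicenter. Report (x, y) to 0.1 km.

x ≈ -69.2 km, y ≈ 65.7 km

Circle about each station: x² + y² = 95.42²; (x − 90.7)² + (y − 133.5)² = 173.68²; (x + 1.7)² + (y − 63.1)² = 67.55².
Subtracting pairs of circle equations eliminates x²+y² and gives linear equations (the radical axes):
181.4 x + 267.0 y = 4988.97
-3.4 x + 126.2 y = 8526.47
Solving the 2×2 system: x ≈ -69.2, y ≈ 65.7 km.
Check against A (with the unrounded x, y): √(x²+y²) = 95.42 ≈ 95.42 km. ✓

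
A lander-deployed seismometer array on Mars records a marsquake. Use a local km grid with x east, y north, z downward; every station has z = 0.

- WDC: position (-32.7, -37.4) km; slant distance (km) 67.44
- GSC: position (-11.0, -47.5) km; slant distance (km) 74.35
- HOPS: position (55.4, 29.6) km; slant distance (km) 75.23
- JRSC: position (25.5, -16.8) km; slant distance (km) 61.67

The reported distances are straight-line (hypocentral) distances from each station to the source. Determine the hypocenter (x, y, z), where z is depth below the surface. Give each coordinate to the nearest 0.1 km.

(-14.5, 21.8, 26.7)

Each station gives a sphere (x−x_i)² + (y−y_i)² + z² = d_i² (stations at z=0).
Subtracting the WDC sphere from GSC and HOPS: z² cancels, leaving linear equations in x and y:
43.4 x − 20.2 y = -1070.57
176.2 x + 134.0 y = 365.87
Solving: x ≈ -14.514, y ≈ 21.815 km (keep extra digits for the depth step; rounded: -14.5, 21.8).
Then from the WDC sphere: z² = 67.44² − (x + 32.7)² − (y + 37.4)² with x = -14.514, y = 21.815, so z ≈ 26.665 ≈ 26.7 km.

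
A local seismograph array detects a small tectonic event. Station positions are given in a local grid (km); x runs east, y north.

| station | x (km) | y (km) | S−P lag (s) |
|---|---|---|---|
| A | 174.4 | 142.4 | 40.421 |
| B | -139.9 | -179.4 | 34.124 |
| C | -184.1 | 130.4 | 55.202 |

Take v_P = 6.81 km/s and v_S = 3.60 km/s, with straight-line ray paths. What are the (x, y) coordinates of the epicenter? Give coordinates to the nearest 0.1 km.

Distance from S−P lag: d = Δt · v_P v_S / (v_P − v_S) = Δt · (6.81·3.60)/(6.81−3.60) ≈ 7.6374·Δt.
So d_A = 308.71, d_B = 260.62, d_C = 421.60 km.
Circle about each station: (x − 174.4)² + (y − 142.4)² = 308.71²; (x + 139.9)² + (y + 179.4)² = 260.62²; (x + 184.1)² + (y − 130.4)² = 421.60².
Subtracting the A equation from the B and C equations removes the quadratic terms:
-628.6 x − 643.6 y = 28442.33
-717.0 x − 24.0 y = -82240.85
Solving the 2×2 system: x ≈ 120.1, y ≈ -161.5 km.
Check against A (with the unrounded x, y): √((x − 174.4)²+(y − 142.4)²) = 308.71 ≈ 308.71 km. ✓

x ≈ 120.1 km, y ≈ -161.5 km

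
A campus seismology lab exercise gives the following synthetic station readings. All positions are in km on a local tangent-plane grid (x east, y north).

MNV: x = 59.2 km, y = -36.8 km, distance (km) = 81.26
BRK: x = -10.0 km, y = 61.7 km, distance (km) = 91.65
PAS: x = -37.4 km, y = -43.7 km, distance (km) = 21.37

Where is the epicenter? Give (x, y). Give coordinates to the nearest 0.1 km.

Circle about each station: (x − 59.2)² + (y + 36.8)² = 81.26²; (x + 10.0)² + (y − 61.7)² = 91.65²; (x + 37.4)² + (y + 43.7)² = 21.37².
Subtracting the MNV equation from the BRK and PAS equations removes the quadratic terms:
-138.4 x + 197.0 y = -2748.52
-193.2 x − 13.8 y = 4596.08
Solving the 2×2 system: x ≈ -21.7, y ≈ -29.2 km.

-21.7 km east, -29.2 km north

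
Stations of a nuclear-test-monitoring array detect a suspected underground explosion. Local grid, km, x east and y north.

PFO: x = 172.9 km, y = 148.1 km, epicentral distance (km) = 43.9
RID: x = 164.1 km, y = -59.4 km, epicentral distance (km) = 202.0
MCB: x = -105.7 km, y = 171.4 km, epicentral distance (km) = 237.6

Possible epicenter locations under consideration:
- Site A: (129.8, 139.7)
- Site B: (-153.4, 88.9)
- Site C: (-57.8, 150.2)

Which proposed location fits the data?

Site A

For each candidate, compare |candidate − station| to the reported distance:
Site A: residuals PFO 0.0, RID 0.0, MCB 0.0 → max 0.0 km
Site B: residuals PFO 287.7, RID 148.4, MCB 142.3 → max 287.7 km
Site C: residuals PFO 186.8, RID 103.2, MCB 185.2 → max 186.8 km
Only Site A has all residuals ≈ 0.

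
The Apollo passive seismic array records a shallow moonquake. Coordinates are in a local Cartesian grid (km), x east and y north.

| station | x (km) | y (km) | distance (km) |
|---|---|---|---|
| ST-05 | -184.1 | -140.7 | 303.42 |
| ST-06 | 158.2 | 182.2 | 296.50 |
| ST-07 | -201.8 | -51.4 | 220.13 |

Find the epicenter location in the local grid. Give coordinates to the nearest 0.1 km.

Circle about each station: (x + 184.1)² + (y + 140.7)² = 303.42²; (x − 158.2)² + (y − 182.2)² = 296.50²; (x + 201.8)² + (y + 51.4)² = 220.13².
Subtracting pairs of circle equations eliminates x²+y² and gives linear equations (the radical axes):
684.6 x + 645.8 y = 8686.23
-35.4 x + 178.6 y = 33282.38
Solving the 2×2 system: x ≈ -137.4, y ≈ 159.1 km.

-137.4 km east, 159.1 km north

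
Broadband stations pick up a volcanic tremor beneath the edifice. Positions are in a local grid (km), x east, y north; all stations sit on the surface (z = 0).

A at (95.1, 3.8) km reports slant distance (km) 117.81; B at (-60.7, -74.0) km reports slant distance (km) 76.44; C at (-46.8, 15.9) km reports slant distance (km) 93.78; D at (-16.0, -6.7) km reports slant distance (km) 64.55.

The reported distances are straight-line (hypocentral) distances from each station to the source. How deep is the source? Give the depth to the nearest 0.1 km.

depth ≈ 40.7 km

Each station gives a sphere (x−x_i)² + (y−y_i)² + z² = d_i² (stations at z=0).
Subtracting the A sphere from B and C: z² cancels, leaving linear equations in x and y:
-311.6 x − 155.6 y = 8138.16
-283.8 x + 24.2 y = -1530.89
Solving: x ≈ 0.798, y ≈ -53.900 km (keep extra digits for the depth step; rounded: 0.8, -53.9).
Then from the A sphere: z² = 117.81² − (x − 95.1)² − (y − 3.8)² with x = 0.798, y = -53.900, so z ≈ 40.707 ≈ 40.7 km.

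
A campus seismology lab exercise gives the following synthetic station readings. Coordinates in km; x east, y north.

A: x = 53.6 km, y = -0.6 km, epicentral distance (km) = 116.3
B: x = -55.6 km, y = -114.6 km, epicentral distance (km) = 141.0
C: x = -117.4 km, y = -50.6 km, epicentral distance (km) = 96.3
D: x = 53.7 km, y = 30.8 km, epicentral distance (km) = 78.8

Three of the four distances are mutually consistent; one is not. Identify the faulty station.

Solve using three stations at a time. Using A, B, C (subtract circle equations pairwise → linear system) gives (x, y) ≈ (-59.5, 26.3).
Distances from that point to each station vs reported:
  A: calculated 116.3 vs reported 116.3 → residual 0.0 km
  B: calculated 141.0 vs reported 141.0 → residual 0.0 km
  C: calculated 96.3 vs reported 96.3 → residual 0.0 km
  D: calculated 113.3 vs reported 78.8 → residual 34.5 km
A, B, C are mutually consistent (residuals ≈ 0); D is off by 34.5 km.

D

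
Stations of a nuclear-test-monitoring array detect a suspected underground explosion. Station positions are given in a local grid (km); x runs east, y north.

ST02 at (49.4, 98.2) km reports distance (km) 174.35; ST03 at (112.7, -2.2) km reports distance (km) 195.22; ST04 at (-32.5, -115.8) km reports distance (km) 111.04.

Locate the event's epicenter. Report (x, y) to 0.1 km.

Circle about each station: (x − 49.4)² + (y − 98.2)² = 174.35²; (x − 112.7)² + (y + 2.2)² = 195.22²; (x + 32.5)² + (y + 115.8)² = 111.04².
Subtracting the ST02 equation from the ST03 and ST04 equations removes the quadratic terms:
126.6 x − 200.8 y = -7090.40
-163.8 x − 428.0 y = 20450.33
Solving the 2×2 system: x ≈ -82.0, y ≈ -16.4 km.
Check against ST02 (with the unrounded x, y): √((x − 49.4)²+(y − 98.2)²) = 174.36 ≈ 174.35 km. ✓

(-82.0, -16.4)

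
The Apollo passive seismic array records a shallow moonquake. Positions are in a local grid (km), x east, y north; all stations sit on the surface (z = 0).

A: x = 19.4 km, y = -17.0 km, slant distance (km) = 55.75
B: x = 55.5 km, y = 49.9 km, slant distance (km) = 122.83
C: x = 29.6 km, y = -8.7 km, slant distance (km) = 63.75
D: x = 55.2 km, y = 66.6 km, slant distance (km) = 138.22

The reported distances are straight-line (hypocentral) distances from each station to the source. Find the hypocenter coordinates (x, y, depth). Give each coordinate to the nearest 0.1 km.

(18.2, -62.7, 31.9)

Each station gives a sphere (x−x_i)² + (y−y_i)² + z² = d_i² (stations at z=0).
Subtracting the A sphere from B and C: z² cancels, leaving linear equations in x and y:
72.2 x + 133.8 y = -7074.25
20.4 x + 16.6 y = -669.51
Solving: x ≈ 18.192, y ≈ -62.688 km (keep extra digits for the depth step; rounded: 18.2, -62.7).
Then from the A sphere: z² = 55.75² − (x − 19.4)² − (y + 17.0)² with x = 18.192, y = -62.688, so z ≈ 31.925 ≈ 31.9 km.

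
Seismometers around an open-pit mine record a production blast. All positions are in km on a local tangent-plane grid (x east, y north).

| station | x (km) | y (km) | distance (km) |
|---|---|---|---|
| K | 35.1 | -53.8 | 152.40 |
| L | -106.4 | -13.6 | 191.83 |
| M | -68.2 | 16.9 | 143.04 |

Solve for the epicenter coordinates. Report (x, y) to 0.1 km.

Circle about each station: (x − 35.1)² + (y + 53.8)² = 152.40²; (x + 106.4)² + (y + 13.6)² = 191.83²; (x + 68.2)² + (y − 16.9)² = 143.04².
Subtracting the K equation from the L and M equations removes the quadratic terms:
-283.0 x + 80.4 y = -6193.52
-206.6 x + 141.4 y = 3575.72
Solving the 2×2 system: x ≈ 49.7, y ≈ 97.9 km.

x ≈ 49.7 km, y ≈ 97.9 km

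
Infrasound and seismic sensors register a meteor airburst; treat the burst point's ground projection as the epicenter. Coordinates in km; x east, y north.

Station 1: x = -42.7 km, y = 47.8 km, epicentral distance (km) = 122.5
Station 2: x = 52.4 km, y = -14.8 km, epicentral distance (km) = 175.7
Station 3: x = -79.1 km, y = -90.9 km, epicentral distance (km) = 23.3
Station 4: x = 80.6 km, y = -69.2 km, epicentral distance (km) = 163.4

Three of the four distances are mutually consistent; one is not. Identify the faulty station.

Station 2

Solve using three stations at a time. Using Station 1, Station 3, Station 4 (subtract circle equations pairwise → linear system) gives (x, y) ≈ (-82.8, -67.9).
Distances from that point to each station vs reported:
  Station 1: calculated 122.5 vs reported 122.5 → residual 0.0 km
  Station 2: calculated 145.3 vs reported 175.7 → residual 30.4 km
  Station 3: calculated 23.2 vs reported 23.3 → residual 0.1 km
  Station 4: calculated 163.4 vs reported 163.4 → residual 0.0 km
Station 1, Station 3, Station 4 are mutually consistent (residuals ≈ 0); Station 2 is off by 30.4 km.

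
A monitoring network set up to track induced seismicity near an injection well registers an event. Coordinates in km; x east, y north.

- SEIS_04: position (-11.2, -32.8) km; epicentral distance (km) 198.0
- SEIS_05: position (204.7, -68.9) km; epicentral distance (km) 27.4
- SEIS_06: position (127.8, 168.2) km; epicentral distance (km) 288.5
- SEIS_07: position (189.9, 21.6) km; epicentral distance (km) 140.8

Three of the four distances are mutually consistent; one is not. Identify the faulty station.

Solve using three stations at a time. Using SEIS_04, SEIS_06, SEIS_07 (subtract circle equations pairwise → linear system) gives (x, y) ≈ (167.8, -117.6).
Distances from that point to each station vs reported:
  SEIS_04: calculated 198.1 vs reported 198.0 → residual 0.1 km
  SEIS_05: calculated 61.1 vs reported 27.4 → residual 33.7 km
  SEIS_06: calculated 288.5 vs reported 288.5 → residual 0.0 km
  SEIS_07: calculated 140.9 vs reported 140.8 → residual 0.1 km
SEIS_04, SEIS_06, SEIS_07 are mutually consistent (residuals ≈ 0); SEIS_05 is off by 33.7 km.

SEIS_05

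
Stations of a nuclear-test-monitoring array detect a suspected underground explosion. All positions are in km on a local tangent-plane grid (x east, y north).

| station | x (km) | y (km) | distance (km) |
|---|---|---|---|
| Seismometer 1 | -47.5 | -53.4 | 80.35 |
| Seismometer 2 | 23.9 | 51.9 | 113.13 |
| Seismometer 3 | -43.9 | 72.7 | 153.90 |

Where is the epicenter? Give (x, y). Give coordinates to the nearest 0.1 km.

32.5 km east, -60.9 km north

Circle about each station: (x + 47.5)² + (y + 53.4)² = 80.35²; (x − 23.9)² + (y − 51.9)² = 113.13²; (x + 43.9)² + (y − 72.7)² = 153.90².
Subtracting the Seismometer 1 equation from the Seismometer 2 and Seismometer 3 equations removes the quadratic terms:
142.8 x + 210.6 y = -8185.26
7.2 x + 252.2 y = -15124.40
Solving the 2×2 system: x ≈ 32.5, y ≈ -60.9 km.
Check against Seismometer 1 (with the unrounded x, y): √((x + 47.5)²+(y + 53.4)²) = 80.34 ≈ 80.35 km. ✓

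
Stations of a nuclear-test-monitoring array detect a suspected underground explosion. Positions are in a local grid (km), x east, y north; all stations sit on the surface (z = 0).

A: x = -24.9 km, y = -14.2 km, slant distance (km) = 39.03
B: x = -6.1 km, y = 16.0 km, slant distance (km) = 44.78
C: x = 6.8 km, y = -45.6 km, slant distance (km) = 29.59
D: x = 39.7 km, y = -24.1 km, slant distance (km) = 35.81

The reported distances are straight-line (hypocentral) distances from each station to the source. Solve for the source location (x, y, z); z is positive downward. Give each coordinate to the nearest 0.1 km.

Each station gives a sphere (x−x_i)² + (y−y_i)² + z² = d_i² (stations at z=0).
Subtracting the A sphere from B and C: z² cancels, leaving linear equations in x and y:
37.6 x + 60.4 y = -1010.35
63.4 x − 62.8 y = 1951.72
Solving: x ≈ 8.793, y ≈ -22.201 km (keep extra digits for the depth step; rounded: 8.8, -22.2).
Then from the A sphere: z² = 39.03² − (x + 24.9)² − (y + 14.2)² with x = 8.793, y = -22.201, so z ≈ 18.003 ≈ 18.0 km.

x ≈ 8.8 km, y ≈ -22.2 km, depth ≈ 18.0 km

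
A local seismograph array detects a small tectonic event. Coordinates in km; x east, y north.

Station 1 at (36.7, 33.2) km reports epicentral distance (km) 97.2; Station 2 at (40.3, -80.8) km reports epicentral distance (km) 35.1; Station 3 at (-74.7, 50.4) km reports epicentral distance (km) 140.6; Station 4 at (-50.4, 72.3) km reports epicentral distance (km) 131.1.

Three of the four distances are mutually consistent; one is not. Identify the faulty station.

Station 4

Solve using three stations at a time. Using Station 1, Station 2, Station 3 (subtract circle equations pairwise → linear system) gives (x, y) ≈ (11.5, -60.7).
Distances from that point to each station vs reported:
  Station 1: calculated 97.2 vs reported 97.2 → residual 0.0 km
  Station 2: calculated 35.1 vs reported 35.1 → residual 0.0 km
  Station 3: calculated 140.6 vs reported 140.6 → residual 0.0 km
  Station 4: calculated 146.7 vs reported 131.1 → residual 15.6 km
Station 1, Station 2, Station 3 are mutually consistent (residuals ≈ 0); Station 4 is off by 15.6 km.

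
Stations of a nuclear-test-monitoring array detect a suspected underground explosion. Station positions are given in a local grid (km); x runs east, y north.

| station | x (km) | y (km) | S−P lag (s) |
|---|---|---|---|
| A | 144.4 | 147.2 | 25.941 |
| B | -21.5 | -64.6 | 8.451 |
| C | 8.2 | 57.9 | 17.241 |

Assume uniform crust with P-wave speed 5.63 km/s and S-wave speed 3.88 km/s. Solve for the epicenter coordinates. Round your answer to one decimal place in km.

Distance from S−P lag: d = Δt · v_P v_S / (v_P − v_S) = Δt · (5.63·3.88)/(5.63−3.88) ≈ 12.4825·Δt.
So d_A = 323.81, d_B = 105.49, d_C = 215.21 km.
Circle about each station: (x − 144.4)² + (y − 147.2)² = 323.81²; (x + 21.5)² + (y + 64.6)² = 105.49²; (x − 8.2)² + (y − 57.9)² = 215.21².
Subtracting the A equation from the B and C equations removes the quadratic terms:
-331.8 x − 423.6 y = 55840.99
-272.4 x − 178.6 y = 19438.02
Solving the 2×2 system: x ≈ 31.0, y ≈ -156.1 km.

x ≈ 31.0 km, y ≈ -156.1 km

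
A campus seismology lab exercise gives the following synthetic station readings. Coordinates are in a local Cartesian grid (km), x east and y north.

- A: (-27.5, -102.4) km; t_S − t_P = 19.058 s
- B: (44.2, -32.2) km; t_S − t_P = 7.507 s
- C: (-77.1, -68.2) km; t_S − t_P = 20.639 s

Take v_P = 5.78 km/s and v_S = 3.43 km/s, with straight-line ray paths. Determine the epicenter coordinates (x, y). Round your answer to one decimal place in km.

Distance from S−P lag: d = Δt · v_P v_S / (v_P − v_S) = Δt · (5.78·3.43)/(5.78−3.43) ≈ 8.4363·Δt.
So d_A = 160.78, d_B = 63.33, d_C = 174.12 km.
Circle about each station: (x + 27.5)² + (y + 102.4)² = 160.78²; (x − 44.2)² + (y + 32.2)² = 63.33²; (x + 77.1)² + (y + 68.2)² = 174.12².
Subtracting the A equation from the B and C equations removes the quadratic terms:
143.4 x + 140.4 y = 13587.99
-99.2 x + 68.4 y = -5113.93
Solving the 2×2 system: x ≈ 69.4, y ≈ 25.9 km.

x ≈ 69.4 km, y ≈ 25.9 km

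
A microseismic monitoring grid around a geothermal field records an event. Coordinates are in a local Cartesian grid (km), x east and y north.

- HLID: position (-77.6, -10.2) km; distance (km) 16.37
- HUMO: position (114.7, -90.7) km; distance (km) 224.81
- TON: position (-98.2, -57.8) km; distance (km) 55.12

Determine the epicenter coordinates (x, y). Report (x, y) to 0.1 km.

(-92.3, -3.0)

Circle about each station: (x + 77.6)² + (y + 10.2)² = 16.37²; (x − 114.7)² + (y + 90.7)² = 224.81²; (x + 98.2)² + (y + 57.8)² = 55.12².
Subtracting the HLID equation from the HUMO and TON equations removes the quadratic terms:
384.6 x − 161.0 y = -35014.78
-41.2 x − 95.2 y = 4088.04
Solving the 2×2 system: x ≈ -92.3, y ≈ -3.0 km.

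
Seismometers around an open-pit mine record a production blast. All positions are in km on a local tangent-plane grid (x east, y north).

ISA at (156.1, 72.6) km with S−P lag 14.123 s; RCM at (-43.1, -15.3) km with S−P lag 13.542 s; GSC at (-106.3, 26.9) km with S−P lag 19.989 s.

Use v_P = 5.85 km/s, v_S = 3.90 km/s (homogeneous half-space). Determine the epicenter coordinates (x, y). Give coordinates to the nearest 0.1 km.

Distance from S−P lag: d = Δt · v_P v_S / (v_P − v_S) = Δt · (5.85·3.90)/(5.85−3.90) ≈ 11.7000·Δt.
So d_ISA = 165.24, d_RCM = 158.44, d_GSC = 233.87 km.
Circle about each station: (x − 156.1)² + (y − 72.6)² = 165.24²; (x + 43.1)² + (y + 15.3)² = 158.44²; (x + 106.3)² + (y − 26.9)² = 233.87².
Subtracting the ISA equation from the RCM and GSC equations removes the quadratic terms:
-398.4 x − 175.8 y = -25345.25
-524.8 x − 91.4 y = -45005.59
Solving the 2×2 system: x ≈ 100.2, y ≈ -82.9 km.
Check against ISA (with the unrounded x, y): √((x − 156.1)²+(y − 72.6)²) = 165.23 ≈ 165.24 km. ✓

(100.2, -82.9)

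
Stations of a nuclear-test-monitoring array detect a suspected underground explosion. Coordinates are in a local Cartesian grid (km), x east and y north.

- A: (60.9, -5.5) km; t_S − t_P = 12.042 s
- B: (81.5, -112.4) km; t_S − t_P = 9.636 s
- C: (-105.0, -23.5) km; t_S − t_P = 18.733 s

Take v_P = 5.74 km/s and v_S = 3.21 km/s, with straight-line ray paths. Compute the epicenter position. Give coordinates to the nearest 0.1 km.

Distance from S−P lag: d = Δt · v_P v_S / (v_P − v_S) = Δt · (5.74·3.21)/(5.74−3.21) ≈ 7.2828·Δt.
So d_A = 87.70, d_B = 70.18, d_C = 136.43 km.
Circle about each station: (x − 60.9)² + (y + 5.5)² = 87.70²; (x − 81.5)² + (y + 112.4)² = 70.18²; (x + 105.0)² + (y + 23.5)² = 136.43².
Subtracting the A equation from the B and C equations removes the quadratic terms:
41.2 x − 213.8 y = 18303.01
-331.8 x − 36.0 y = -3083.66
Solving the 2×2 system: x ≈ 18.2, y ≈ -82.1 km.

(18.2, -82.1)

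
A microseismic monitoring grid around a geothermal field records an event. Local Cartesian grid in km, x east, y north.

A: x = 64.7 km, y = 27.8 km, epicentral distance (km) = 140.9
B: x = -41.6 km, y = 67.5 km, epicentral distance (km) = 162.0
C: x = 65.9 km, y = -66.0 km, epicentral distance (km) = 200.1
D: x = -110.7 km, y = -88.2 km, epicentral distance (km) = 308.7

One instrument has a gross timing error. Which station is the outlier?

A

Solve using three stations at a time. Using B, C, D (subtract circle equations pairwise → linear system) gives (x, y) ≈ (108.1, 129.6).
Distances from that point to each station vs reported:
  A: calculated 110.7 vs reported 140.9 → residual 30.2 km
  B: calculated 162.0 vs reported 162.0 → residual 0.0 km
  C: calculated 200.1 vs reported 200.1 → residual 0.0 km
  D: calculated 308.7 vs reported 308.7 → residual 0.0 km
B, C, D are mutually consistent (residuals ≈ 0); A is off by 30.2 km.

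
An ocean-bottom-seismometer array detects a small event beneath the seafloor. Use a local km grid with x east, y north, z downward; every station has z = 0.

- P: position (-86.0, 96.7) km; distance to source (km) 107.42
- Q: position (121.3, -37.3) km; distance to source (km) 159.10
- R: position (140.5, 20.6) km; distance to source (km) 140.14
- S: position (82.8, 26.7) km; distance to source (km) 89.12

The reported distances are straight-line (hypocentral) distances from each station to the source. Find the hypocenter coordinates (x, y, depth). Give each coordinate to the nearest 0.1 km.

Each station gives a sphere (x−x_i)² + (y−y_i)² + z² = d_i² (stations at z=0).
Subtracting the P sphere from Q and R: z² cancels, leaving linear equations in x and y:
414.6 x − 268.0 y = -14415.66
453.0 x − 152.2 y = -4682.44
Solving: x ≈ 16.109, y ≈ 78.710 km (keep extra digits for the depth step; rounded: 16.1, 78.7).
Then from the P sphere: z² = 107.42² − (x + 86.0)² − (y − 96.7)² with x = 16.109, y = 78.710, so z ≈ 28.092 ≈ 28.1 km.

x ≈ 16.1 km, y ≈ 78.7 km, depth ≈ 28.1 km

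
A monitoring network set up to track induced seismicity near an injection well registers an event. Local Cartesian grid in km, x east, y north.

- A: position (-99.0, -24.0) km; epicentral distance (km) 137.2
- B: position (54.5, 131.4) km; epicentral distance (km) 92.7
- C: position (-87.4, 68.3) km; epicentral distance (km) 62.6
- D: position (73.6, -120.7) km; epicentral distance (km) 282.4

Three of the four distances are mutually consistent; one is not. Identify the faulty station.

Solve using three stations at a time. Using A, B, C (subtract circle equations pairwise → linear system) gives (x, y) ≈ (-30.8, 95.0).
Distances from that point to each station vs reported:
  A: calculated 137.2 vs reported 137.2 → residual 0.0 km
  B: calculated 92.7 vs reported 92.7 → residual 0.0 km
  C: calculated 62.6 vs reported 62.6 → residual 0.0 km
  D: calculated 239.7 vs reported 282.4 → residual 42.7 km
A, B, C are mutually consistent (residuals ≈ 0); D is off by 42.7 km.

D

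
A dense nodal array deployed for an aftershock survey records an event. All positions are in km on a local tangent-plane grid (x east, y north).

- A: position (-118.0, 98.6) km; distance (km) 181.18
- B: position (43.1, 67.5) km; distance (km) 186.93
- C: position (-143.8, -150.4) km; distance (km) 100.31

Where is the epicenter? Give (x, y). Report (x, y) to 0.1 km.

Circle about each station: (x + 118.0)² + (y − 98.6)² = 181.18²; (x − 43.1)² + (y − 67.5)² = 186.93²; (x + 143.8)² + (y + 150.4)² = 100.31².
Subtracting the A equation from the B and C equations removes the quadratic terms:
322.2 x − 62.2 y = -19348.73
-51.6 x − 498.0 y = 42416.74
Solving the 2×2 system: x ≈ -75.0, y ≈ -77.4 km.

(-75.0, -77.4)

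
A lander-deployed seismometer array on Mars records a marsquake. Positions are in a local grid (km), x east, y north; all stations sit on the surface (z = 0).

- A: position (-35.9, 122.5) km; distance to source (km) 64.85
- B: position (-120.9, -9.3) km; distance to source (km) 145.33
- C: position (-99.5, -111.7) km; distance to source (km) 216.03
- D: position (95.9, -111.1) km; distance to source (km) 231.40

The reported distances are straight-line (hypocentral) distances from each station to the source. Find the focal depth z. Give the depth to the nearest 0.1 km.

49.0 km

Each station gives a sphere (x−x_i)² + (y−y_i)² + z² = d_i² (stations at z=0).
Subtracting the A sphere from B and C: z² cancels, leaving linear equations in x and y:
-170.0 x − 263.6 y = -18507.05
-127.2 x − 468.4 y = -36381.36
Solving: x ≈ -19.988, y ≈ 83.100 km (keep extra digits for the depth step; rounded: -20.0, 83.1).
Then from the A sphere: z² = 64.85² − (x + 35.9)² − (y − 122.5)² with x = -19.988, y = 83.100, so z ≈ 48.989 ≈ 49.0 km.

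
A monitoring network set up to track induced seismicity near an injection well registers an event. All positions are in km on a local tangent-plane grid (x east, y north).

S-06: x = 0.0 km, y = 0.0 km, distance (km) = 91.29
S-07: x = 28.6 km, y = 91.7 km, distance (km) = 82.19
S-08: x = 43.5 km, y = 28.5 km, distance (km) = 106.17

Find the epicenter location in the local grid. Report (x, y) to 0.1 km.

Circle about each station: x² + y² = 91.29²; (x − 28.6)² + (y − 91.7)² = 82.19²; (x − 43.5)² + (y − 28.5)² = 106.17².
Subtracting the S-06 equation from the S-07 and S-08 equations removes the quadratic terms:
57.2 x + 183.4 y = 10805.52
87.0 x + 57.0 y = -233.70
Solving the 2×2 system: x ≈ -51.9, y ≈ 75.1 km.

x ≈ -51.9 km, y ≈ 75.1 km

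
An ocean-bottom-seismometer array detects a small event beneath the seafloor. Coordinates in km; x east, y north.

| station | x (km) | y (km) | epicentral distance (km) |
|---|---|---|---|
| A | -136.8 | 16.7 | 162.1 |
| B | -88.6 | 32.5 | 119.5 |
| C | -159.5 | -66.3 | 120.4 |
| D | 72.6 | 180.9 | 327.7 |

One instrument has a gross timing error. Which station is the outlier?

Solve using three stations at a time. Using A, C, D (subtract circle equations pairwise → linear system) gives (x, y) ≈ (-52.7, -121.9).
Distances from that point to each station vs reported:
  A: calculated 162.1 vs reported 162.1 → residual 0.0 km
  B: calculated 158.5 vs reported 119.5 → residual 39.0 km
  C: calculated 120.3 vs reported 120.4 → residual 0.1 km
  D: calculated 327.7 vs reported 327.7 → residual 0.0 km
A, C, D are mutually consistent (residuals ≈ 0); B is off by 39.0 km.

B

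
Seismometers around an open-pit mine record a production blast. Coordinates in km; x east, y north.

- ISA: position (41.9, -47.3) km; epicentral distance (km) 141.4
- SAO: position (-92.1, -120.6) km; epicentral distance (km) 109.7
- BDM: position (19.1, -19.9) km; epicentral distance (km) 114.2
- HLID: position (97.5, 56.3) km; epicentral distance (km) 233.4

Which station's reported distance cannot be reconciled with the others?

Solve using three stations at a time. Using ISA, SAO, BDM (subtract circle equations pairwise → linear system) gives (x, y) ≈ (-94.7, -10.9).
Distances from that point to each station vs reported:
  ISA: calculated 141.4 vs reported 141.4 → residual 0.0 km
  SAO: calculated 109.7 vs reported 109.7 → residual 0.0 km
  BDM: calculated 114.2 vs reported 114.2 → residual 0.0 km
  HLID: calculated 203.7 vs reported 233.4 → residual 29.7 km
ISA, SAO, BDM are mutually consistent (residuals ≈ 0); HLID is off by 29.7 km.

HLID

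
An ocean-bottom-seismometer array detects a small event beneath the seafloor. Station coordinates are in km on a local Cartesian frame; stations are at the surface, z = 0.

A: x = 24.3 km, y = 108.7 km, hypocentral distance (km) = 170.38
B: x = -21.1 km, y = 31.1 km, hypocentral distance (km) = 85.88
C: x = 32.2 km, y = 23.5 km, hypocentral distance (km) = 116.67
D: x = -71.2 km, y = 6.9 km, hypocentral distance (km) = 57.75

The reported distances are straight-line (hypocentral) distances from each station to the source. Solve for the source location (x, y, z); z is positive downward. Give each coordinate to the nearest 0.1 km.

Each station gives a sphere (x−x_i)² + (y−y_i)² + z² = d_i² (stations at z=0).
Subtracting the A sphere from B and C: z² cancels, leaving linear equations in x and y:
-90.8 x − 155.2 y = 10660.21
15.8 x − 170.4 y = 4600.37
Solving: x ≈ -61.509, y ≈ -32.701 km (keep extra digits for the depth step; rounded: -61.5, -32.7).
Then from the A sphere: z² = 170.38² − (x − 24.3)² − (y − 108.7)² with x = -61.509, y = -32.701, so z ≈ 40.889 ≈ 40.9 km.

(-61.5, -32.7, 40.9)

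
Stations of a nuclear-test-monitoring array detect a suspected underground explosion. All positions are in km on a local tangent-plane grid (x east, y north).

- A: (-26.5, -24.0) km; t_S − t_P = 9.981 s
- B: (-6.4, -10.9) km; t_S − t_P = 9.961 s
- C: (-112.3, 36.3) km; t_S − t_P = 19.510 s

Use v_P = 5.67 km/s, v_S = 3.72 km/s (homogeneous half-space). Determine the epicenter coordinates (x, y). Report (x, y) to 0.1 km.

(42.9, -106.7)

Distance from S−P lag: d = Δt · v_P v_S / (v_P − v_S) = Δt · (5.67·3.72)/(5.67−3.72) ≈ 10.8166·Δt.
So d_A = 107.96, d_B = 107.74, d_C = 211.03 km.
Circle about each station: (x + 26.5)² + (y + 24.0)² = 107.96²; (x + 6.4)² + (y + 10.9)² = 107.74²; (x + 112.3)² + (y − 36.3)² = 211.03².
Subtracting pairs of circle equations eliminates x²+y² and gives linear equations (the radical axes):
40.2 x + 26.2 y = -1071.03
-171.6 x + 120.6 y = -20227.57
Solving the 2×2 system: x ≈ 42.9, y ≈ -106.7 km.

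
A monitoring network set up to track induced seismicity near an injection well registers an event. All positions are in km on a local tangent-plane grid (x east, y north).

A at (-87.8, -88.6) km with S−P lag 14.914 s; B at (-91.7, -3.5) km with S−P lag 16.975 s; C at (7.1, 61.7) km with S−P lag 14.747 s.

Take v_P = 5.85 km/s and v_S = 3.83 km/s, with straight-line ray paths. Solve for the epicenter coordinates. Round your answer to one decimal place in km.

Distance from S−P lag: d = Δt · v_P v_S / (v_P − v_S) = Δt · (5.85·3.83)/(5.85−3.83) ≈ 11.0918·Δt.
So d_A = 165.42, d_B = 188.28, d_C = 163.57 km.
Circle about each station: (x + 87.8)² + (y + 88.6)² = 165.42²; (x + 91.7)² + (y + 3.5)² = 188.28²; (x − 7.1)² + (y − 61.7)² = 163.57².
Subtracting the A equation from the B and C equations removes the quadratic terms:
-7.8 x + 170.2 y = -15223.24
189.8 x + 300.6 y = -11092.87
Solving the 2×2 system: x ≈ 77.6, y ≈ -85.9 km.
Check against A (with the unrounded x, y): √((x + 87.8)²+(y + 88.6)²) = 165.40 ≈ 165.42 km. ✓

x ≈ 77.6 km, y ≈ -85.9 km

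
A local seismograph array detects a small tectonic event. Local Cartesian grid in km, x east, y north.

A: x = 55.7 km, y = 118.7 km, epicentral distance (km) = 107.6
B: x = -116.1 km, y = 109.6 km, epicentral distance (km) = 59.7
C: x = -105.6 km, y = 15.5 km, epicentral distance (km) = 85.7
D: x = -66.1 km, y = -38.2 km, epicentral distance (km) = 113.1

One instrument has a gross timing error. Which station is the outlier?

Solve using three stations at a time. Using A, C, D (subtract circle equations pairwise → linear system) gives (x, y) ≈ (-41.3, 72.1).
Distances from that point to each station vs reported:
  A: calculated 107.6 vs reported 107.6 → residual 0.0 km
  B: calculated 83.7 vs reported 59.7 → residual 24.0 km
  C: calculated 85.7 vs reported 85.7 → residual 0.0 km
  D: calculated 113.1 vs reported 113.1 → residual 0.0 km
A, C, D are mutually consistent (residuals ≈ 0); B is off by 24.0 km.

B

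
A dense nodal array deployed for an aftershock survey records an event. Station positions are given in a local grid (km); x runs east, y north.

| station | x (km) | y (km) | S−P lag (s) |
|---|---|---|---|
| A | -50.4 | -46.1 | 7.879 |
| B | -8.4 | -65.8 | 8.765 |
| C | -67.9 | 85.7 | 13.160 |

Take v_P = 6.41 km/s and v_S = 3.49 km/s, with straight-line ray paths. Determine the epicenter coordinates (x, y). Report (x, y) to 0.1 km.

-12.9 km east, 1.2 km north

Distance from S−P lag: d = Δt · v_P v_S / (v_P − v_S) = Δt · (6.41·3.49)/(6.41−3.49) ≈ 7.6613·Δt.
So d_A = 60.36, d_B = 67.15, d_C = 100.82 km.
Circle about each station: (x + 50.4)² + (y + 46.1)² = 60.36²; (x + 8.4)² + (y + 65.8)² = 67.15²; (x + 67.9)² + (y − 85.7)² = 100.82².
Subtracting the A equation from the B and C equations removes the quadratic terms:
84.0 x − 39.4 y = -1130.96
-35.0 x + 263.6 y = 768.19
Solving the 2×2 system: x ≈ -12.9, y ≈ 1.2 km.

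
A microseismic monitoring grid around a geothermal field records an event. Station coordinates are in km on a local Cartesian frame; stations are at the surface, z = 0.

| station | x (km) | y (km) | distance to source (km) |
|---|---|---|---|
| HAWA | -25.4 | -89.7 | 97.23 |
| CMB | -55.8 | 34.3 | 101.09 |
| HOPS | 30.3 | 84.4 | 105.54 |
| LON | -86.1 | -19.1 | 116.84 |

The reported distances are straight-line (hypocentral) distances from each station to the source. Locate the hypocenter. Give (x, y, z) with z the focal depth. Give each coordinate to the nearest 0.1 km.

(25.0, -14.7, 35.9)

Each station gives a sphere (x−x_i)² + (y−y_i)² + z² = d_i² (stations at z=0).
Subtracting the HAWA sphere from CMB and HOPS: z² cancels, leaving linear equations in x and y:
-60.8 x + 248.0 y = -5166.64
111.4 x + 348.2 y = -2334.82
Solving: x ≈ 25.001, y ≈ -14.704 km (keep extra digits for the depth step; rounded: 25.0, -14.7).
Then from the HAWA sphere: z² = 97.23² − (x + 25.4)² − (y + 89.7)² with x = 25.001, y = -14.704, so z ≈ 35.903 ≈ 35.9 km.
Check against LON (with the unrounded solution): distance 116.84 ≈ 116.84 km. ✓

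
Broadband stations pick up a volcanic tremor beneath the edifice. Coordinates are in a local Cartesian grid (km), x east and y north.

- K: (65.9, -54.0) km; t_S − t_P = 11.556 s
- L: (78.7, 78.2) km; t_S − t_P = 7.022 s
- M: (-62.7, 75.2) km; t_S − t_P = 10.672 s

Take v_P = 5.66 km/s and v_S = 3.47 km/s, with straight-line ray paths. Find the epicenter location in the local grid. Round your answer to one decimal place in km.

x ≈ 27.1 km, y ≈ 42.1 km

Distance from S−P lag: d = Δt · v_P v_S / (v_P − v_S) = Δt · (5.66·3.47)/(5.66−3.47) ≈ 8.9681·Δt.
So d_K = 103.64, d_L = 62.97, d_M = 95.71 km.
Circle about each station: (x − 65.9)² + (y + 54.0)² = 103.64²; (x − 78.7)² + (y − 78.2)² = 62.97²; (x + 62.7)² + (y − 75.2)² = 95.71².
Subtracting the K equation from the L and M equations removes the quadratic terms:
25.6 x + 264.4 y = 11826.15
-257.2 x + 258.4 y = 3908.37
Solving the 2×2 system: x ≈ 27.1, y ≈ 42.1 km.
Check against K (with the unrounded x, y): √((x − 65.9)²+(y + 54.0)²) = 103.64 ≈ 103.64 km. ✓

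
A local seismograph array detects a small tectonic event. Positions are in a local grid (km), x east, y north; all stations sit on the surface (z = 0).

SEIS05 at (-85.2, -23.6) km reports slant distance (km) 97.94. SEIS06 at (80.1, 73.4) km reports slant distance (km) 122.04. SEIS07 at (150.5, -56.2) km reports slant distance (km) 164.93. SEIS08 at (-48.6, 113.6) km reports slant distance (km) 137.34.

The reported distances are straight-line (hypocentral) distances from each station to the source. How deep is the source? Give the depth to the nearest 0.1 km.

z ≈ 45.4 km

Each station gives a sphere (x−x_i)² + (y−y_i)² + z² = d_i² (stations at z=0).
Subtracting the SEIS05 sphere from SEIS06 and SEIS07: z² cancels, leaving linear equations in x and y:
330.6 x + 194.0 y = -1313.95
471.4 x − 65.2 y = 383.03
Solving: x ≈ -0.101, y ≈ -6.602 km (keep extra digits for the depth step; rounded: -0.1, -6.6).
Then from the SEIS05 sphere: z² = 97.94² − (x + 85.2)² − (y + 23.6)² with x = -0.101, y = -6.602, so z ≈ 45.403 ≈ 45.4 km.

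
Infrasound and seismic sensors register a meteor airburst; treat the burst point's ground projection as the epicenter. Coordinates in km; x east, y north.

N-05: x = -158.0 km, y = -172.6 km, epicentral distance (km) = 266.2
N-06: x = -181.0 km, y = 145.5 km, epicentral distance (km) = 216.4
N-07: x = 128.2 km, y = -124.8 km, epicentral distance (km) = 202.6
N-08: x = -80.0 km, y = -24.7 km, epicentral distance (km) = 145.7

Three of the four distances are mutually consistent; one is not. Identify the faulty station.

N-08

Solve using three stations at a time. Using N-05, N-06, N-07 (subtract circle equations pairwise → linear system) gives (x, y) ≈ (6.2, 36.9).
Distances from that point to each station vs reported:
  N-05: calculated 266.2 vs reported 266.2 → residual 0.0 km
  N-06: calculated 216.4 vs reported 216.4 → residual 0.0 km
  N-07: calculated 202.6 vs reported 202.6 → residual 0.0 km
  N-08: calculated 106.0 vs reported 145.7 → residual 39.7 km
N-05, N-06, N-07 are mutually consistent (residuals ≈ 0); N-08 is off by 39.7 km.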